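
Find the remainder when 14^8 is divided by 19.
Use repeated squaring. Binary(8) = 1000. Walk through the bits of the exponent 8 left-to-right: at each bit after the leading one, square the running value, then multiply by 14 if the bit is 1 (always reducing mod 19):
  bit 1 = 1 (leading): start with 14.
  bit 2 = 0: square 14^2 = 196 ≡ 6 (mod 19).
  bit 3 = 0: square 6^2 = 36 ≡ 17 (mod 19).
  bit 4 = 0: square 17^2 = 289 ≡ 4 (mod 19).
Final value: 14^8 ≡ 4 (mod 19).

Final answer: 4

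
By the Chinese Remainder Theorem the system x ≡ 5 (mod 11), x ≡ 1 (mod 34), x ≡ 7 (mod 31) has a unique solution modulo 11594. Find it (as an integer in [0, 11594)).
x ≡ 10609 (mod 11594); the representative in [0, 11594) is 10609

The moduli 11, 34, 31 are pairwise coprime, so by the CRT there is a unique solution mod 11·34·31 = 11594.
Solve by successive substitution. Start with x ≡ 5 (mod 11).
  Combine with x ≡ 1 (mod 34): write x = 5 + 11·t and require 5 + 11·t ≡ 1 (mod 34), i.e. 11·t ≡ 1 − 5 ≡ 30 (mod 34). Since 11^(−1) ≡ 31 (mod 34), t ≡ 31·30 ≡ 12 (mod 34). So x ≡ 5 + 11·12 = 137 (mod 374).
  Combine with x ≡ 7 (mod 31): write x = 137 + 374·t and require 137 + 374·t ≡ 7 (mod 31), i.e. 374·t ≡ 7 − 137 ≡ 25 (mod 31). Since 374^(−1) ≡ 16 (mod 31) (374 ≡ 2 (mod 31)), t ≡ 16·25 ≡ 28 (mod 31). So x ≡ 137 + 374·28 = 10609 (mod 11594).
Unique solution in [0, 11594): x = 10609.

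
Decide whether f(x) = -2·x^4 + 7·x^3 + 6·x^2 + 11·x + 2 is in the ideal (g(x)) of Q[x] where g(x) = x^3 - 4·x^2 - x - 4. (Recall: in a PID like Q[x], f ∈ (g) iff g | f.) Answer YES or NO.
NO

In Q[x] the ideal (g) consists of all multiples of g, so f ∈ (g) iff g | f, i.e. iff the remainder of f on division by g is 0. Divide f by g (g is monic, so eliminate the leading term of the running remainder at each step):
  leading term -2·x^4: subtract (-2·x)·g(x) = -2·x^4 + 8·x^3 + 2·x^2 + 8·x, leaving -x^3 + 4·x^2 + 3·x + 2
  leading term -x^3: subtract (-1)·g(x) = -x^3 + 4·x^2 + x + 4, leaving 2·x - 2
The remainder r(x) = 2·x - 2 ≠ 0 (and deg r < deg g), so g ∤ f, i.e. f ∉ (g).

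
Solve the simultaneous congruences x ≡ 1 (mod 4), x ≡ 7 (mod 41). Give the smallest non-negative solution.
x ≡ 89 (mod 164); the representative in [0, 164) is 89

The moduli 4, 41 are pairwise coprime, so by the CRT there is a unique solution mod 4·41 = 164.
Solve by successive substitution. Start with x ≡ 1 (mod 4).
  Combine with x ≡ 7 (mod 41): write x = 1 + 4·t and require 1 + 4·t ≡ 7 (mod 41), i.e. 4·t ≡ 7 − 1 ≡ 6 (mod 41). Since 4^(−1) ≡ 31 (mod 41), t ≡ 31·6 ≡ 22 (mod 41). So x ≡ 1 + 4·22 = 89 (mod 164).
Unique solution in [0, 164): x = 89.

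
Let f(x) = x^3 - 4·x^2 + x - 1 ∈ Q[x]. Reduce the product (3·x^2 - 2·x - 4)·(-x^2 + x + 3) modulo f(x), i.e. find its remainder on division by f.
First multiply in Q[x] without reducing: a · b = -3·x^4 + 5·x^3 + 11·x^2 - 10·x - 12. Now divide by f(x) = x^3 - 4·x^2 + x - 1, eliminating the leading term at each step:
  leading term -3·x^4: subtract (-3·x)·f(x) = -3·x^4 + 12·x^3 - 3·x^2 + 3·x, leaving -7·x^3 + 14·x^2 - 13·x - 12
  leading term -7·x^3: subtract (-7)·f(x) = -7·x^3 + 28·x^2 - 7·x + 7, leaving -14·x^2 - 6·x - 19
The degree is now < 3, so this is the remainder. Hence a · b ≡ -14·x^2 - 6·x - 19 in Q[x]/(f).

Final answer: a · b ≡ -14·x^2 - 6·x - 19 (mod f(x))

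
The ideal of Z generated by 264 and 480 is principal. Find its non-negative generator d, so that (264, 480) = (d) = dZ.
In the PID Z, (a, b) is generated by gcd(a, b). Compute gcd(480, 264) with the extended Euclidean algorithm, tracking rows (r, s, t) with s·480 + t·264 = r:
  row A: (480, 1, 0)   [1·480 + 0·264 = 480]
  row B: (264, 0, 1)   [0·480 + 1·264 = 264]
  480 = 1·264 + 216   → row C = row A − 1·row B = (216, 1, −1)   [check: 1·480 − 1·264 = 216]
  264 = 1·216 + 48   → row D = row B − 1·row C = (48, −1, 2)   [check: −1·480 + 2·264 = 48]
  216 = 4·48 + 24   → row E = row C − 4·row D = (24, 5, −9)   [check: 5·480 − 9·264 = 24]
  48 = 2·24 + 0   → remainder 0, stop. gcd = 24 (last nonzero row E).
So gcd(264, 480) = 24, with Bézout identity 5·480 − 9·264 = 24. Containment (⊇): the Bézout identity exhibits 24 as an element of (264, 480), giving (24) ⊆ (264, 480). Containment (⊆): since 24 | 264 and 24 | 480 (264 = 24·11, 480 = 24·20), every Z-linear combination of 264 and 480 is divisible by 24, so (264, 480) ⊆ (24). Therefore (264, 480) = (24), d = 24.

Final answer: (264, 480) = (24); d = 24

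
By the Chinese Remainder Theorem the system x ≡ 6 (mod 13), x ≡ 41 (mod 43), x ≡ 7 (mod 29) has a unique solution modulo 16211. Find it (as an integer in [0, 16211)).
The moduli 13, 43, 29 are pairwise coprime, so by the CRT there is a unique solution mod 13·43·29 = 16211.
Solve by successive substitution. Start with x ≡ 6 (mod 13).
  Combine with x ≡ 41 (mod 43): write x = 6 + 13·t and require 6 + 13·t ≡ 41 (mod 43), i.e. 13·t ≡ 41 − 6 ≡ 35 (mod 43). Since 13^(−1) ≡ 10 (mod 43), t ≡ 10·35 ≡ 6 (mod 43). So x ≡ 6 + 13·6 = 84 (mod 559).
  Combine with x ≡ 7 (mod 29): write x = 84 + 559·t and require 84 + 559·t ≡ 7 (mod 29), i.e. 559·t ≡ 7 − 84 ≡ 10 (mod 29). Since 559^(−1) ≡ 11 (mod 29) (559 ≡ 8 (mod 29)), t ≡ 11·10 ≡ 23 (mod 29). So x ≡ 84 + 559·23 = 12941 (mod 16211).
Unique solution in [0, 16211): x = 12941.

Final answer: x ≡ 12941 (mod 16211); the representative in [0, 16211) is 12941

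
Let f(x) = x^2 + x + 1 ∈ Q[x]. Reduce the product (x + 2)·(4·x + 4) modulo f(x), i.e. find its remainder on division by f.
a · b ≡ 8·x + 4 (mod f(x))

First multiply in Q[x] without reducing: a · b = 4·x^2 + 12·x + 8. Now divide by f(x) = x^2 + x + 1, eliminating the leading term at each step:
  leading term 4·x^2: subtract (4)·f(x) = 4·x^2 + 4·x + 4, leaving 8·x + 4
The degree is now < 2, so this is the remainder. Hence a · b ≡ 8·x + 4 in Q[x]/(f).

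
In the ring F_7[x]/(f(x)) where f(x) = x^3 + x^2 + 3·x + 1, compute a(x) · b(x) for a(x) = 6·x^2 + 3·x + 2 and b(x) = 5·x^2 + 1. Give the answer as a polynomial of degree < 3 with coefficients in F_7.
Multiply as integer polynomials: a · b = 30·x^4 + 15·x^3 + 16·x^2 + 3·x + 2. Reducing coefficients mod 7: a · b ≡ 2·x^4 + x^3 + 2·x^2 + 3·x + 2. Now divide by f(x) = x^3 + x^2 + 3·x + 1 in F_7[x], eliminating the leading term at each step:
  leading term 2·x^4: subtract (2·x)·f(x) = 2·x^4 + 2·x^3 + 6·x^2 + 2·x, leaving 6·x^3 + 3·x^2 + x + 2 (coefficients mod 7)
  leading term 6·x^3: subtract (6)·f(x) = 6·x^3 + 6·x^2 + 4·x + 6, leaving 4·x^2 + 4·x + 3 (coefficients mod 7)
The degree is now < 3, so this is the remainder. Hence a · b ≡ 4·x^2 + 4·x + 3 in F_7[x]/(f).

Final answer: a · b ≡ 4·x^2 + 4·x + 3 (mod f(x))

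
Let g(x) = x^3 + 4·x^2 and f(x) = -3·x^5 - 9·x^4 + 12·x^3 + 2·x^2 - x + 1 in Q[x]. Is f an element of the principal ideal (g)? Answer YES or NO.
In Q[x] the ideal (g) consists of all multiples of g, so f ∈ (g) iff g | f, i.e. iff the remainder of f on division by g is 0. Divide f by g (g is monic, so eliminate the leading term of the running remainder at each step):
  leading term -3·x^5: subtract (-3·x^2)·g(x) = -3·x^5 - 12·x^4, leaving 3·x^4 + 12·x^3 + 2·x^2 - x + 1
  leading term 3·x^4: subtract (3·x)·g(x) = 3·x^4 + 12·x^3, leaving 2·x^2 - x + 1
The remainder r(x) = 2·x^2 - x + 1 ≠ 0 (and deg r < deg g), so g ∤ f, i.e. f ∉ (g).

Final answer: NO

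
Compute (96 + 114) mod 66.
12

Reduce the summands first: 96 ≡ 30, 114 ≡ 48 (mod 66), so 96 + 114 ≡ 30 + 48 (mod 66). 30 + 48 = 78; 78 = 1·66 + 12, so (96 + 114) mod 66 = 12.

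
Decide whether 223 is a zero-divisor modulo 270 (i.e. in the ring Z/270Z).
gcd(223, 270) = 1, so 223 is a unit in Z/270Z (it has a multiplicative inverse). A unit cannot be a zero-divisor: if 223·b ≡ 0 then multiplying both sides by 223^(−1) gives b ≡ 0. So 223 is not a zero-divisor.

Final answer: NO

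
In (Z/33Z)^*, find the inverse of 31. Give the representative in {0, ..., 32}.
Apply the extended Euclidean algorithm to (33, 31), tracking rows (r, s, t) with s·33 + t·31 = r. Each division r_prev = q·r_cur + r_new produces the new row as (previous row) − q·(current row):
  row A: (33, 1, 0)   [1·33 + 0·31 = 33]
  row B: (31, 0, 1)   [0·33 + 1·31 = 31]
  33 = 1·31 + 2   → row C = row A − 1·row B = (2, 1, −1)   [check: 1·33 − 1·31 = 2]
  31 = 15·2 + 1   → row D = row B − 15·row C = (1, −15, 16)   [check: −15·33 + 16·31 = 1]
  2 = 2·1 + 0   → remainder 0, stop. gcd = 1 (last nonzero row D).
The gcd is 1, so 31 is invertible mod 33. The last nonzero row gives −15·33 + 16·31 = 1, so t = 16. So 31^(−1) ≡ 16 (mod 33). Verify: 31 · 16 = 496 ≡ 1 (mod 33). ✓

Final answer: 31^(−1) ≡ 16 (mod 33)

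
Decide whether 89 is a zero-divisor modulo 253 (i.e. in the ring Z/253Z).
gcd(89, 253) = 1, so 89 is a unit in Z/253Z (it has a multiplicative inverse). A unit cannot be a zero-divisor: if 89·b ≡ 0 then multiplying both sides by 89^(−1) gives b ≡ 0. So 89 is not a zero-divisor.

Final answer: NO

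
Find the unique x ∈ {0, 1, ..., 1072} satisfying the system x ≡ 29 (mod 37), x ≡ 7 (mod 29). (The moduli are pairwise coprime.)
The moduli 37, 29 are pairwise coprime, so by the CRT there is a unique solution mod 37·29 = 1073.
Solve by successive substitution. Start with x ≡ 29 (mod 37).
  Combine with x ≡ 7 (mod 29): write x = 29 + 37·t and require 29 + 37·t ≡ 7 (mod 29), i.e. 37·t ≡ 7 − 29 ≡ 7 (mod 29). Since 37^(−1) ≡ 11 (mod 29) (37 ≡ 8 (mod 29)), t ≡ 11·7 ≡ 19 (mod 29). So x ≡ 29 + 37·19 = 732 (mod 1073).
Unique solution in [0, 1073): x = 732.

Final answer: x ≡ 732 (mod 1073); the representative in [0, 1073) is 732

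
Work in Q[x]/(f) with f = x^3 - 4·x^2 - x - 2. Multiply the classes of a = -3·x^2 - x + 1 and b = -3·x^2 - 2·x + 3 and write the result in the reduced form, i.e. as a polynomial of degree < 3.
First multiply in Q[x] without reducing: a · b = 9·x^4 + 9·x^3 - 10·x^2 - 5·x + 3. Now divide by f(x) = x^3 - 4·x^2 - x - 2, eliminating the leading term at each step:
  leading term 9·x^4: subtract (9·x)·f(x) = 9·x^4 - 36·x^3 - 9·x^2 - 18·x, leaving 45·x^3 - x^2 + 13·x + 3
  leading term 45·x^3: subtract (45)·f(x) = 45·x^3 - 180·x^2 - 45·x - 90, leaving 179·x^2 + 58·x + 93
The degree is now < 3, so this is the remainder. Hence a · b ≡ 179·x^2 + 58·x + 93 in Q[x]/(f).

Final answer: a · b ≡ 179·x^2 + 58·x + 93 (mod f(x))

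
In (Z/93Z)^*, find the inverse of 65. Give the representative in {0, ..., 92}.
65^(−1) ≡ 83 (mod 93)

Apply the extended Euclidean algorithm to (93, 65), tracking rows (r, s, t) with s·93 + t·65 = r. Each division r_prev = q·r_cur + r_new produces the new row as (previous row) − q·(current row):
  row A: (93, 1, 0)   [1·93 + 0·65 = 93]
  row B: (65, 0, 1)   [0·93 + 1·65 = 65]
  93 = 1·65 + 28   → row C = row A − 1·row B = (28, 1, −1)   [check: 1·93 − 1·65 = 28]
  65 = 2·28 + 9   → row D = row B − 2·row C = (9, −2, 3)   [check: −2·93 + 3·65 = 9]
  28 = 3·9 + 1   → row E = row C − 3·row D = (1, 7, −10)   [check: 7·93 − 10·65 = 1]
  9 = 9·1 + 0   → remainder 0, stop. gcd = 1 (last nonzero row E).
The gcd is 1, so 65 is invertible mod 93. The last nonzero row gives 7·93 − 10·65 = 1, so t = −10. So 65^(−1) ≡ −10 ≡ 83 (mod 93). Verify: 65 · 83 = 5395 ≡ 1 (mod 93). ✓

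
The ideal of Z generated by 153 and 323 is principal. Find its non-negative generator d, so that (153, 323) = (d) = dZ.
(153, 323) = (17); d = 17

In the PID Z, (a, b) is generated by gcd(a, b). Compute gcd(323, 153) with the extended Euclidean algorithm, tracking rows (r, s, t) with s·323 + t·153 = r:
  row A: (323, 1, 0)   [1·323 + 0·153 = 323]
  row B: (153, 0, 1)   [0·323 + 1·153 = 153]
  323 = 2·153 + 17   → row C = row A − 2·row B = (17, 1, −2)   [check: 1·323 − 2·153 = 17]
  153 = 9·17 + 0   → remainder 0, stop. gcd = 17 (last nonzero row C).
So gcd(153, 323) = 17, with Bézout identity 1·323 − 2·153 = 17. Containment (⊇): the Bézout identity exhibits 17 as an element of (153, 323), giving (17) ⊆ (153, 323). Containment (⊆): since 17 | 153 and 17 | 323 (153 = 17·9, 323 = 17·19), every Z-linear combination of 153 and 323 is divisible by 17, so (153, 323) ⊆ (17). Therefore (153, 323) = (17), d = 17.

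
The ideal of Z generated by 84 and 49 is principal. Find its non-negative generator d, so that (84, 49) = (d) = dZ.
In the PID Z, (a, b) is generated by gcd(a, b). Compute gcd(84, 49) with the extended Euclidean algorithm, tracking rows (r, s, t) with s·84 + t·49 = r:
  row A: (84, 1, 0)   [1·84 + 0·49 = 84]
  row B: (49, 0, 1)   [0·84 + 1·49 = 49]
  84 = 1·49 + 35   → row C = row A − 1·row B = (35, 1, −1)   [check: 1·84 − 1·49 = 35]
  49 = 1·35 + 14   → row D = row B − 1·row C = (14, −1, 2)   [check: −1·84 + 2·49 = 14]
  35 = 2·14 + 7   → row E = row C − 2·row D = (7, 3, −5)   [check: 3·84 − 5·49 = 7]
  14 = 2·7 + 0   → remainder 0, stop. gcd = 7 (last nonzero row E).
So gcd(84, 49) = 7, with Bézout identity 3·84 − 5·49 = 7. Containment (⊇): the Bézout identity exhibits 7 as an element of (84, 49), giving (7) ⊆ (84, 49). Containment (⊆): since 7 | 84 and 7 | 49 (84 = 7·12, 49 = 7·7), every Z-linear combination of 84 and 49 is divisible by 7, so (84, 49) ⊆ (7). Therefore (84, 49) = (7), d = 7.

Final answer: (84, 49) = (7); d = 7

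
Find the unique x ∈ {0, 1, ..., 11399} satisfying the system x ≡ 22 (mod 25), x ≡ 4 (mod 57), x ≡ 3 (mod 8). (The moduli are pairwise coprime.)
The moduli 25, 57, 8 are pairwise coprime, so by the CRT there is a unique solution mod 25·57·8 = 11400.
Solve by successive substitution. Start with x ≡ 22 (mod 25).
  Combine with x ≡ 4 (mod 57): write x = 22 + 25·t and require 22 + 25·t ≡ 4 (mod 57), i.e. 25·t ≡ 4 − 22 ≡ 39 (mod 57). Since 25^(−1) ≡ 16 (mod 57), t ≡ 16·39 ≡ 54 (mod 57). So x ≡ 22 + 25·54 = 1372 (mod 1425).
  Combine with x ≡ 3 (mod 8): write x = 1372 + 1425·t and require 1372 + 1425·t ≡ 3 (mod 8), i.e. 1425·t ≡ 3 − 1372 ≡ 7 (mod 8). Since 1425^(−1) ≡ 1 (mod 8) (1425 ≡ 1 (mod 8)), t ≡ 1·7 ≡ 7 (mod 8). So x ≡ 1372 + 1425·7 = 11347 (mod 11400).
Unique solution in [0, 11400): x = 11347.

Final answer: x ≡ 11347 (mod 11400); the representative in [0, 11400) is 11347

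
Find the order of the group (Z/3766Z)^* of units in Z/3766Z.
(Z/3766Z)^* consists of the classes a with gcd(a, 3766) = 1, so its order is φ(3766). φ is multiplicative, with φ(p^e) = p^e − p^(e−1). Factorise 3766 = 2 · 7 · 269. Then
  φ(3766) = (2 − 1) · (7 − 1) · (269 − 1) = 1 · 6 · 268 = 1608.
Thus |(Z/3766Z)^*| = 1608.

Final answer: |(Z/3766Z)^*| = 1608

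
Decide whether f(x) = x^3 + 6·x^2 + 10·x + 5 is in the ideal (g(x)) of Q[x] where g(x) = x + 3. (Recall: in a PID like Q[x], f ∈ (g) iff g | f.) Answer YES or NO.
In Q[x] the ideal (g) consists of all multiples of g, so f ∈ (g) iff g | f, i.e. iff the remainder of f on division by g is 0. Divide f by g (g is monic, so eliminate the leading term of the running remainder at each step):
  leading term x^3: subtract (x^2)·g(x) = x^3 + 3·x^2, leaving 3·x^2 + 10·x + 5
  leading term 3·x^2: subtract (3·x)·g(x) = 3·x^2 + 9·x, leaving x + 5
  leading term x: subtract (1)·g(x) = x + 3, leaving 2
The remainder r(x) = 2 ≠ 0 (and deg r < deg g), so g ∤ f, i.e. f ∉ (g).

Final answer: NO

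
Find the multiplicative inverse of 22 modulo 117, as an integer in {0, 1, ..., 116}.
22^(−1) ≡ 16 (mod 117)

Apply the extended Euclidean algorithm to (117, 22), tracking rows (r, s, t) with s·117 + t·22 = r. Each division r_prev = q·r_cur + r_new produces the new row as (previous row) − q·(current row):
  row A: (117, 1, 0)   [1·117 + 0·22 = 117]
  row B: (22, 0, 1)   [0·117 + 1·22 = 22]
  117 = 5·22 + 7   → row C = row A − 5·row B = (7, 1, −5)   [check: 1·117 − 5·22 = 7]
  22 = 3·7 + 1   → row D = row B − 3·row C = (1, −3, 16)   [check: −3·117 + 16·22 = 1]
  7 = 7·1 + 0   → remainder 0, stop. gcd = 1 (last nonzero row D).
The gcd is 1, so 22 is invertible mod 117. The last nonzero row gives −3·117 + 16·22 = 1, so t = 16. So 22^(−1) ≡ 16 (mod 117). Verify: 22 · 16 = 352 ≡ 1 (mod 117). ✓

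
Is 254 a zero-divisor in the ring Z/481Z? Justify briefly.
gcd(254, 481) = 1, so 254 is a unit in Z/481Z (it has a multiplicative inverse). A unit cannot be a zero-divisor: if 254·b ≡ 0 then multiplying both sides by 254^(−1) gives b ≡ 0. So 254 is not a zero-divisor.

Final answer: NO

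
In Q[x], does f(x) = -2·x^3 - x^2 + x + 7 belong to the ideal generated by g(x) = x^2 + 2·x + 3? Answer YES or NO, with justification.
In Q[x] the ideal (g) consists of all multiples of g, so f ∈ (g) iff g | f, i.e. iff the remainder of f on division by g is 0. Divide f by g (g is monic, so eliminate the leading term of the running remainder at each step):
  leading term -2·x^3: subtract (-2·x)·g(x) = -2·x^3 - 4·x^2 - 6·x, leaving 3·x^2 + 7·x + 7
  leading term 3·x^2: subtract (3)·g(x) = 3·x^2 + 6·x + 9, leaving x - 2
The remainder r(x) = x - 2 ≠ 0 (and deg r < deg g), so g ∤ f, i.e. f ∉ (g).

Final answer: NO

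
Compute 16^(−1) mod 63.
16^(−1) ≡ 4 (mod 63)

Apply the extended Euclidean algorithm to (63, 16), tracking rows (r, s, t) with s·63 + t·16 = r. Each division r_prev = q·r_cur + r_new produces the new row as (previous row) − q·(current row):
  row A: (63, 1, 0)   [1·63 + 0·16 = 63]
  row B: (16, 0, 1)   [0·63 + 1·16 = 16]
  63 = 3·16 + 15   → row C = row A − 3·row B = (15, 1, −3)   [check: 1·63 − 3·16 = 15]
  16 = 1·15 + 1   → row D = row B − 1·row C = (1, −1, 4)   [check: −1·63 + 4·16 = 1]
  15 = 15·1 + 0   → remainder 0, stop. gcd = 1 (last nonzero row D).
The gcd is 1, so 16 is invertible mod 63. The last nonzero row gives −1·63 + 4·16 = 1, so t = 4. So 16^(−1) ≡ 4 (mod 63). Verify: 16 · 4 = 64 ≡ 1 (mod 63). ✓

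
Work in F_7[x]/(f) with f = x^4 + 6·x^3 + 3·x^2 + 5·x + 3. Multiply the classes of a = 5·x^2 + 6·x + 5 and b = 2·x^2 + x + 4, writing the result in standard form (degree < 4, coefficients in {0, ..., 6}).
Multiply as integer polynomials: a · b = 10·x^4 + 17·x^3 + 36·x^2 + 29·x + 20. Reducing coefficients mod 7: a · b ≡ 3·x^4 + 3·x^3 + x^2 + x + 6. Now divide by f(x) = x^4 + 6·x^3 + 3·x^2 + 5·x + 3 in F_7[x], eliminating the leading term at each step:
  leading term 3·x^4: subtract (3)·f(x) = 3·x^4 + 4·x^3 + 2·x^2 + x + 2, leaving 6·x^3 + 6·x^2 + 4 (coefficients mod 7)
The degree is now < 4, so this is the remainder. Hence a · b ≡ 6·x^3 + 6·x^2 + 4 in F_7[x]/(f).

Final answer: a · b ≡ 6·x^3 + 6·x^2 + 4 (mod f(x))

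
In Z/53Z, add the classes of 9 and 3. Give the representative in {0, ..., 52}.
Both summands are already reduced mod 53. 9 + 3 = 12; 12 = 0·53 + 12, so (9 + 3) mod 53 = 12.

Final answer: 12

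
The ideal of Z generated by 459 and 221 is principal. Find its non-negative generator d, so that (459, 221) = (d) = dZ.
In the PID Z, (a, b) is generated by gcd(a, b). Compute gcd(459, 221) with the extended Euclidean algorithm, tracking rows (r, s, t) with s·459 + t·221 = r:
  row A: (459, 1, 0)   [1·459 + 0·221 = 459]
  row B: (221, 0, 1)   [0·459 + 1·221 = 221]
  459 = 2·221 + 17   → row C = row A − 2·row B = (17, 1, −2)   [check: 1·459 − 2·221 = 17]
  221 = 13·17 + 0   → remainder 0, stop. gcd = 17 (last nonzero row C).
So gcd(459, 221) = 17, with Bézout identity 1·459 − 2·221 = 17. Containment (⊇): the Bézout identity exhibits 17 as an element of (459, 221), giving (17) ⊆ (459, 221). Containment (⊆): since 17 | 459 and 17 | 221 (459 = 17·27, 221 = 17·13), every Z-linear combination of 459 and 221 is divisible by 17, so (459, 221) ⊆ (17). Therefore (459, 221) = (17), d = 17.

Final answer: (459, 221) = (17); d = 17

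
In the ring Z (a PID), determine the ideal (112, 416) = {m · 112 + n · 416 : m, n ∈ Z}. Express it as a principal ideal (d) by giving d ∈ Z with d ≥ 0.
(112, 416) = (16); d = 16

In the PID Z, (a, b) is generated by gcd(a, b). Compute gcd(416, 112) with the extended Euclidean algorithm, tracking rows (r, s, t) with s·416 + t·112 = r:
  row A: (416, 1, 0)   [1·416 + 0·112 = 416]
  row B: (112, 0, 1)   [0·416 + 1·112 = 112]
  416 = 3·112 + 80   → row C = row A − 3·row B = (80, 1, −3)   [check: 1·416 − 3·112 = 80]
  112 = 1·80 + 32   → row D = row B − 1·row C = (32, −1, 4)   [check: −1·416 + 4·112 = 32]
  80 = 2·32 + 16   → row E = row C − 2·row D = (16, 3, −11)   [check: 3·416 − 11·112 = 16]
  32 = 2·16 + 0   → remainder 0, stop. gcd = 16 (last nonzero row E).
So gcd(112, 416) = 16, with Bézout identity 3·416 − 11·112 = 16. Containment (⊇): the Bézout identity exhibits 16 as an element of (112, 416), giving (16) ⊆ (112, 416). Containment (⊆): since 16 | 112 and 16 | 416 (112 = 16·7, 416 = 16·26), every Z-linear combination of 112 and 416 is divisible by 16, so (112, 416) ⊆ (16). Therefore (112, 416) = (16), d = 16.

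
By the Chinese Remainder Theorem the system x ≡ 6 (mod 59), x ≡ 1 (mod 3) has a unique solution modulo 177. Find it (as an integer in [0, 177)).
The moduli 59, 3 are pairwise coprime, so by the CRT there is a unique solution mod 59·3 = 177.
Solve by successive substitution. Start with x ≡ 6 (mod 59).
  Combine with x ≡ 1 (mod 3): write x = 6 + 59·t and require 6 + 59·t ≡ 1 (mod 3), i.e. 59·t ≡ 1 − 6 ≡ 1 (mod 3). Since 59^(−1) ≡ 2 (mod 3) (59 ≡ 2 (mod 3)), t ≡ 2·1 ≡ 2 (mod 3). So x ≡ 6 + 59·2 = 124 (mod 177).
Unique solution in [0, 177): x = 124.

Final answer: x ≡ 124 (mod 177); the representative in [0, 177) is 124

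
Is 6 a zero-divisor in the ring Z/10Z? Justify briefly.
YES

gcd(6, 10) = 2 > 1, so 6 is not a unit in Z/10Z. In Z/nZ every nonzero non-unit is a zero-divisor: explicitly, take b = 10/gcd = 5 ≠ 0 (mod 10); then 6·5 = 30 = 3·10, i.e. 6·5 ≡ 0 (mod 10). So 6 is a zero-divisor.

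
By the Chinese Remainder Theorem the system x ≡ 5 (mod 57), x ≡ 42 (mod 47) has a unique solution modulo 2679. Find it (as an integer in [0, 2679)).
x ≡ 2627 (mod 2679); the representative in [0, 2679) is 2627

The moduli 57, 47 are pairwise coprime, so by the CRT there is a unique solution mod 57·47 = 2679.
Solve by successive substitution. Start with x ≡ 5 (mod 57).
  Combine with x ≡ 42 (mod 47): write x = 5 + 57·t and require 5 + 57·t ≡ 42 (mod 47), i.e. 57·t ≡ 42 − 5 ≡ 37 (mod 47). Since 57^(−1) ≡ 33 (mod 47) (57 ≡ 10 (mod 47)), t ≡ 33·37 ≡ 46 (mod 47). So x ≡ 5 + 57·46 = 2627 (mod 2679).
Unique solution in [0, 2679): x = 2627.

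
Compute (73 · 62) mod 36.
Reduce the factors first: 73 ≡ 1, 62 ≡ 26 (mod 36), so 73 · 62 ≡ 1 · 26 (mod 36). 1 · 26 = 26. Dividing by 36: 26 = 0·36 + 26. So (73 · 62) mod 36 = 26.

Final answer: 26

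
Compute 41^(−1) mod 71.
41^(−1) ≡ 26 (mod 71)

Apply the extended Euclidean algorithm to (71, 41), tracking rows (r, s, t) with s·71 + t·41 = r. Each division r_prev = q·r_cur + r_new produces the new row as (previous row) − q·(current row):
  row A: (71, 1, 0)   [1·71 + 0·41 = 71]
  row B: (41, 0, 1)   [0·71 + 1·41 = 41]
  71 = 1·41 + 30   → row C = row A − 1·row B = (30, 1, −1)   [check: 1·71 − 1·41 = 30]
  41 = 1·30 + 11   → row D = row B − 1·row C = (11, −1, 2)   [check: −1·71 + 2·41 = 11]
  30 = 2·11 + 8   → row E = row C − 2·row D = (8, 3, −5)   [check: 3·71 − 5·41 = 8]
  11 = 1·8 + 3   → row F = row D − 1·row E = (3, −4, 7)   [check: −4·71 + 7·41 = 3]
  8 = 2·3 + 2   → row G = row E − 2·row F = (2, 11, −19)   [check: 11·71 − 19·41 = 2]
  3 = 1·2 + 1   → row H = row F − 1·row G = (1, −15, 26)   [check: −15·71 + 26·41 = 1]
  2 = 2·1 + 0   → remainder 0, stop. gcd = 1 (last nonzero row H).
The gcd is 1, so 41 is invertible mod 71. The last nonzero row gives −15·71 + 26·41 = 1, so t = 26. So 41^(−1) ≡ 26 (mod 71). Verify: 41 · 26 = 1066 ≡ 1 (mod 71). ✓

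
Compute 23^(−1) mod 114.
23^(−1) ≡ 5 (mod 114)

Apply the extended Euclidean algorithm to (114, 23), tracking rows (r, s, t) with s·114 + t·23 = r. Each division r_prev = q·r_cur + r_new produces the new row as (previous row) − q·(current row):
  row A: (114, 1, 0)   [1·114 + 0·23 = 114]
  row B: (23, 0, 1)   [0·114 + 1·23 = 23]
  114 = 4·23 + 22   → row C = row A − 4·row B = (22, 1, −4)   [check: 1·114 − 4·23 = 22]
  23 = 1·22 + 1   → row D = row B − 1·row C = (1, −1, 5)   [check: −1·114 + 5·23 = 1]
  22 = 22·1 + 0   → remainder 0, stop. gcd = 1 (last nonzero row D).
The gcd is 1, so 23 is invertible mod 114. The last nonzero row gives −1·114 + 5·23 = 1, so t = 5. So 23^(−1) ≡ 5 (mod 114). Verify: 23 · 5 = 115 ≡ 1 (mod 114). ✓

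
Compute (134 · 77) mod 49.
Reduce the factors first: 134 ≡ 36, 77 ≡ 28 (mod 49), so 134 · 77 ≡ 36 · 28 (mod 49). 36 · 28 = 1008. Dividing by 49: 1008 = 20·49 + 28. So (134 · 77) mod 49 = 28.

Final answer: 28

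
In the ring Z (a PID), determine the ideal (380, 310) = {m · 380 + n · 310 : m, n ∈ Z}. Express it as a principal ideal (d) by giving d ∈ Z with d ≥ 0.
(380, 310) = (10); d = 10

In the PID Z, (a, b) is generated by gcd(a, b). Compute gcd(380, 310) with the extended Euclidean algorithm, tracking rows (r, s, t) with s·380 + t·310 = r:
  row A: (380, 1, 0)   [1·380 + 0·310 = 380]
  row B: (310, 0, 1)   [0·380 + 1·310 = 310]
  380 = 1·310 + 70   → row C = row A − 1·row B = (70, 1, −1)   [check: 1·380 − 1·310 = 70]
  310 = 4·70 + 30   → row D = row B − 4·row C = (30, −4, 5)   [check: −4·380 + 5·310 = 30]
  70 = 2·30 + 10   → row E = row C − 2·row D = (10, 9, −11)   [check: 9·380 − 11·310 = 10]
  30 = 3·10 + 0   → remainder 0, stop. gcd = 10 (last nonzero row E).
So gcd(380, 310) = 10, with Bézout identity 9·380 − 11·310 = 10. Containment (⊇): the Bézout identity exhibits 10 as an element of (380, 310), giving (10) ⊆ (380, 310). Containment (⊆): since 10 | 380 and 10 | 310 (380 = 10·38, 310 = 10·31), every Z-linear combination of 380 and 310 is divisible by 10, so (380, 310) ⊆ (10). Therefore (380, 310) = (10), d = 10.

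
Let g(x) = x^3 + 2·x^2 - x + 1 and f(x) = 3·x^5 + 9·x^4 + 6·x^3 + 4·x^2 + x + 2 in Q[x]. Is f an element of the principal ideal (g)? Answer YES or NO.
NO

In Q[x] the ideal (g) consists of all multiples of g, so f ∈ (g) iff g | f, i.e. iff the remainder of f on division by g is 0. Divide f by g (g is monic, so eliminate the leading term of the running remainder at each step):
  leading term 3·x^5: subtract (3·x^2)·g(x) = 3·x^5 + 6·x^4 - 3·x^3 + 3·x^2, leaving 3·x^4 + 9·x^3 + x^2 + x + 2
  leading term 3·x^4: subtract (3·x)·g(x) = 3·x^4 + 6·x^3 - 3·x^2 + 3·x, leaving 3·x^3 + 4·x^2 - 2·x + 2
  leading term 3·x^3: subtract (3)·g(x) = 3·x^3 + 6·x^2 - 3·x + 3, leaving -2·x^2 + x - 1
The remainder r(x) = -2·x^2 + x - 1 ≠ 0 (and deg r < deg g), so g ∤ f, i.e. f ∉ (g).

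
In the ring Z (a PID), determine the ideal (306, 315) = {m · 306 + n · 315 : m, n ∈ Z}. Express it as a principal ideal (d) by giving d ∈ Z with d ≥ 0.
In the PID Z, (a, b) is generated by gcd(a, b). Compute gcd(315, 306) with the extended Euclidean algorithm, tracking rows (r, s, t) with s·315 + t·306 = r:
  row A: (315, 1, 0)   [1·315 + 0·306 = 315]
  row B: (306, 0, 1)   [0·315 + 1·306 = 306]
  315 = 1·306 + 9   → row C = row A − 1·row B = (9, 1, −1)   [check: 1·315 − 1·306 = 9]
  306 = 34·9 + 0   → remainder 0, stop. gcd = 9 (last nonzero row C).
So gcd(306, 315) = 9, with Bézout identity 1·315 − 1·306 = 9. Containment (⊇): the Bézout identity exhibits 9 as an element of (306, 315), giving (9) ⊆ (306, 315). Containment (⊆): since 9 | 306 and 9 | 315 (306 = 9·34, 315 = 9·35), every Z-linear combination of 306 and 315 is divisible by 9, so (306, 315) ⊆ (9). Therefore (306, 315) = (9), d = 9.

Final answer: (306, 315) = (9); d = 9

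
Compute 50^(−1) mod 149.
Apply the extended Euclidean algorithm to (149, 50), tracking rows (r, s, t) with s·149 + t·50 = r. Each division r_prev = q·r_cur + r_new produces the new row as (previous row) − q·(current row):
  row A: (149, 1, 0)   [1·149 + 0·50 = 149]
  row B: (50, 0, 1)   [0·149 + 1·50 = 50]
  149 = 2·50 + 49   → row C = row A − 2·row B = (49, 1, −2)   [check: 1·149 − 2·50 = 49]
  50 = 1·49 + 1   → row D = row B − 1·row C = (1, −1, 3)   [check: −1·149 + 3·50 = 1]
  49 = 49·1 + 0   → remainder 0, stop. gcd = 1 (last nonzero row D).
The gcd is 1, so 50 is invertible mod 149. The last nonzero row gives −1·149 + 3·50 = 1, so t = 3. So 50^(−1) ≡ 3 (mod 149). Verify: 50 · 3 = 150 ≡ 1 (mod 149). ✓

Final answer: 50^(−1) ≡ 3 (mod 149)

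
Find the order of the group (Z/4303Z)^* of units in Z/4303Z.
|(Z/4303Z)^*| = 3960

(Z/4303Z)^* consists of the classes a with gcd(a, 4303) = 1, so its order is φ(4303). φ is multiplicative, with φ(p^e) = p^e − p^(e−1). Factorise 4303 = 13 · 331. Then
  φ(4303) = (13 − 1) · (331 − 1) = 12 · 330 = 3960.
Thus |(Z/4303Z)^*| = 3960.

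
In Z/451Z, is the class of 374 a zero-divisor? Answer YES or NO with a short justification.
gcd(374, 451) = 11 > 1, so 374 is not a unit in Z/451Z. In Z/nZ every nonzero non-unit is a zero-divisor: explicitly, take b = 451/gcd = 41 ≠ 0 (mod 451); then 374·41 = 15334 = 34·451, i.e. 374·41 ≡ 0 (mod 451). So 374 is a zero-divisor.

Final answer: YES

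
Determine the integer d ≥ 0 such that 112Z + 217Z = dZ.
In the PID Z, (a, b) is generated by gcd(a, b). Compute gcd(217, 112) with the extended Euclidean algorithm, tracking rows (r, s, t) with s·217 + t·112 = r:
  row A: (217, 1, 0)   [1·217 + 0·112 = 217]
  row B: (112, 0, 1)   [0·217 + 1·112 = 112]
  217 = 1·112 + 105   → row C = row A − 1·row B = (105, 1, −1)   [check: 1·217 − 1·112 = 105]
  112 = 1·105 + 7   → row D = row B − 1·row C = (7, −1, 2)   [check: −1·217 + 2·112 = 7]
  105 = 15·7 + 0   → remainder 0, stop. gcd = 7 (last nonzero row D).
So gcd(112, 217) = 7, with Bézout identity −1·217 + 2·112 = 7. Containment (⊇): the Bézout identity exhibits 7 as an element of (112, 217), giving (7) ⊆ (112, 217). Containment (⊆): since 7 | 112 and 7 | 217 (112 = 7·16, 217 = 7·31), every Z-linear combination of 112 and 217 is divisible by 7, so (112, 217) ⊆ (7). Therefore (112, 217) = (7), d = 7.

Final answer: (112, 217) = (7); d = 7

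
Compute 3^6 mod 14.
Use repeated squaring. Binary(6) = 110. Walk through the bits of the exponent 6 left-to-right: at each bit after the leading one, square the running value, then multiply by 3 if the bit is 1 (always reducing mod 14):
  bit 1 = 1 (leading): start with 3.
  bit 2 = 1: square 3^2 = 9; bit is 1, so multiply 9·3 = 27 ≡ 13 (mod 14).
  bit 3 = 0: square 13^2 = 169 ≡ 1 (mod 14).
Final value: 3^6 ≡ 1 (mod 14).

Final answer: 1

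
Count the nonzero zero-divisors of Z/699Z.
In Z/699Z each nonzero element is either a unit (gcd with 699 is 1) or a zero-divisor (gcd > 1). The number of units is φ(699): factorise 699 = 3 · 233, so φ(699) = (3 − 1) · (233 − 1) = 2 · 232 = 464. The nonzero elements number 699 − 1 = 698. Hence the nonzero zero-divisors number 698 − 464 = 234.

Final answer: Z/699Z has 234 nonzero zero-divisors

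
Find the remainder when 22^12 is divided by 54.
10

Use repeated squaring. Binary(12) = 1100. Walk through the bits of the exponent 12 left-to-right: at each bit after the leading one, square the running value, then multiply by 22 if the bit is 1 (always reducing mod 54):
  bit 1 = 1 (leading): start with 22.
  bit 2 = 1: square 22^2 = 484 ≡ 52; bit is 1, so multiply 52·22 = 1144 ≡ 10 (mod 54).
  bit 3 = 0: square 10^2 = 100 ≡ 46 (mod 54).
  bit 4 = 0: square 46^2 = 2116 ≡ 10 (mod 54).
Final value: 22^12 ≡ 10 (mod 54).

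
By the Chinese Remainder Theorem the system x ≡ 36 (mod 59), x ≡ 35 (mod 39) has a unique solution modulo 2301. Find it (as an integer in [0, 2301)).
x ≡ 2219 (mod 2301); the representative in [0, 2301) is 2219

The moduli 59, 39 are pairwise coprime, so by the CRT there is a unique solution mod 59·39 = 2301.
Solve by successive substitution. Start with x ≡ 36 (mod 59).
  Combine with x ≡ 35 (mod 39): write x = 36 + 59·t and require 36 + 59·t ≡ 35 (mod 39), i.e. 59·t ≡ 35 − 36 ≡ 38 (mod 39). Since 59^(−1) ≡ 2 (mod 39) (59 ≡ 20 (mod 39)), t ≡ 2·38 ≡ 37 (mod 39). So x ≡ 36 + 59·37 = 2219 (mod 2301).
Unique solution in [0, 2301): x = 2219.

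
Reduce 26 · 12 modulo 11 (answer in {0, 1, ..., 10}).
4

Reduce the factors first: 26 ≡ 4, 12 ≡ 1 (mod 11), so 26 · 12 ≡ 4 · 1 (mod 11). 4 · 1 = 4. Dividing by 11: 4 = 0·11 + 4. So (26 · 12) mod 11 = 4.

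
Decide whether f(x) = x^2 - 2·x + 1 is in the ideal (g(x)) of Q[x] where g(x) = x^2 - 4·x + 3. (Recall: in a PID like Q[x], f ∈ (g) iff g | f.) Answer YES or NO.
In Q[x] the ideal (g) consists of all multiples of g, so f ∈ (g) iff g | f, i.e. iff the remainder of f on division by g is 0. Divide f by g (g is monic, so eliminate the leading term of the running remainder at each step):
  leading term x^2: subtract (1)·g(x) = x^2 - 4·x + 3, leaving 2·x - 2
The remainder r(x) = 2·x - 2 ≠ 0 (and deg r < deg g), so g ∤ f, i.e. f ∉ (g).

Final answer: NO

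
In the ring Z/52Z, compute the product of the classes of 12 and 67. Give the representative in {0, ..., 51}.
Reduce the factors first: 67 ≡ 15 (mod 52), so 12 · 67 ≡ 12 · 15 (mod 52). 12 · 15 = 180. Dividing by 52: 180 = 3·52 + 24. So (12 · 67) mod 52 = 24.

Final answer: 24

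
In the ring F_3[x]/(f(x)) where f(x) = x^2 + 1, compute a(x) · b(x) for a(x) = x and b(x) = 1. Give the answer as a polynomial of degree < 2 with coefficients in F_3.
Multiply as integer polynomials: a · b = x. Reducing coefficients mod 3: a · b ≡ x. This already has degree < 2, so no reduction by f is needed. Hence a · b ≡ x in F_3[x]/(f).

Final answer: a · b ≡ x (mod f(x))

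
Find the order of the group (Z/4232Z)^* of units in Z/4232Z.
|(Z/4232Z)^*| = 2024

(Z/4232Z)^* consists of the classes a with gcd(a, 4232) = 1, so its order is φ(4232). φ is multiplicative, with φ(p^e) = p^e − p^(e−1). Factorise 4232 = 2^3 · 23^2. Then
  φ(4232) = (2^3 − 2^2) · (23^2 − 23^1) = 4 · 506 = 2024.
Thus |(Z/4232Z)^*| = 2024.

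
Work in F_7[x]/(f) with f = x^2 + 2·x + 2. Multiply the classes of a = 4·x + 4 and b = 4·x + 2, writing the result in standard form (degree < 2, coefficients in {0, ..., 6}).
Multiply as integer polynomials: a · b = 16·x^2 + 24·x + 8. Reducing coefficients mod 7: a · b ≡ 2·x^2 + 3·x + 1. Now divide by f(x) = x^2 + 2·x + 2 in F_7[x], eliminating the leading term at each step:
  leading term 2·x^2: subtract (2)·f(x) = 2·x^2 + 4·x + 4, leaving 6·x + 4 (coefficients mod 7)
The degree is now < 2, so this is the remainder. Hence a · b ≡ 6·x + 4 in F_7[x]/(f).

Final answer: a · b ≡ 6·x + 4 (mod f(x))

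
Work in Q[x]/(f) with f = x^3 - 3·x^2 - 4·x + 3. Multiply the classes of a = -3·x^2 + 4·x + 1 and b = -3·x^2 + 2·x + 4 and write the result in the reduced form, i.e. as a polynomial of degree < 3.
a · b ≡ 56·x^2 + 27·x - 23 (mod f(x))

First multiply in Q[x] without reducing: a · b = 9·x^4 - 18·x^3 - 7·x^2 + 18·x + 4. Now divide by f(x) = x^3 - 3·x^2 - 4·x + 3, eliminating the leading term at each step:
  leading term 9·x^4: subtract (9·x)·f(x) = 9·x^4 - 27·x^3 - 36·x^2 + 27·x, leaving 9·x^3 + 29·x^2 - 9·x + 4
  leading term 9·x^3: subtract (9)·f(x) = 9·x^3 - 27·x^2 - 36·x + 27, leaving 56·x^2 + 27·x - 23
The degree is now < 3, so this is the remainder. Hence a · b ≡ 56·x^2 + 27·x - 23 in Q[x]/(f).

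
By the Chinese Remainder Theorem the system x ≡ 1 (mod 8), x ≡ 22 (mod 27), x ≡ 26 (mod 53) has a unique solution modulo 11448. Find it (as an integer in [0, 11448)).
x ≡ 7393 (mod 11448); the representative in [0, 11448) is 7393

The moduli 8, 27, 53 are pairwise coprime, so by the CRT there is a unique solution mod 8·27·53 = 11448.
Solve by successive substitution. Start with x ≡ 1 (mod 8).
  Combine with x ≡ 22 (mod 27): write x = 1 + 8·t and require 1 + 8·t ≡ 22 (mod 27), i.e. 8·t ≡ 22 − 1 ≡ 21 (mod 27). Since 8^(−1) ≡ 17 (mod 27), t ≡ 17·21 ≡ 6 (mod 27). So x ≡ 1 + 8·6 = 49 (mod 216).
  Combine with x ≡ 26 (mod 53): write x = 49 + 216·t and require 49 + 216·t ≡ 26 (mod 53), i.e. 216·t ≡ 26 − 49 ≡ 30 (mod 53). Since 216^(−1) ≡ 40 (mod 53) (216 ≡ 4 (mod 53)), t ≡ 40·30 ≡ 34 (mod 53). So x ≡ 49 + 216·34 = 7393 (mod 11448).
Unique solution in [0, 11448): x = 7393.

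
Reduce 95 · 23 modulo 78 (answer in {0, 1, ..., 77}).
1

Reduce the factors first: 95 ≡ 17 (mod 78), so 95 · 23 ≡ 17 · 23 (mod 78). 17 · 23 = 391. Dividing by 78: 391 = 5·78 + 1. So (95 · 23) mod 78 = 1.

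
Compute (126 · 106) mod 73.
70

Reduce the factors first: 126 ≡ 53, 106 ≡ 33 (mod 73), so 126 · 106 ≡ 53 · 33 (mod 73). 53 · 33 = 1749. Dividing by 73: 1749 = 23·73 + 70. So (126 · 106) mod 73 = 70.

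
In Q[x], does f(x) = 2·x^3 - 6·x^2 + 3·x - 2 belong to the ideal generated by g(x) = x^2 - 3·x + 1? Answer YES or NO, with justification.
In Q[x] the ideal (g) consists of all multiples of g, so f ∈ (g) iff g | f, i.e. iff the remainder of f on division by g is 0. Divide f by g (g is monic, so eliminate the leading term of the running remainder at each step):
  leading term 2·x^3: subtract (2·x)·g(x) = 2·x^3 - 6·x^2 + 2·x, leaving x - 2
The remainder r(x) = x - 2 ≠ 0 (and deg r < deg g), so g ∤ f, i.e. f ∉ (g).

Final answer: NO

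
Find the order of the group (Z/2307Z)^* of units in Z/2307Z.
|(Z/2307Z)^*| = 1536

(Z/2307Z)^* consists of the classes a with gcd(a, 2307) = 1, so its order is φ(2307). φ is multiplicative, with φ(p^e) = p^e − p^(e−1). Factorise 2307 = 3 · 769. Then
  φ(2307) = (3 − 1) · (769 − 1) = 2 · 768 = 1536.
Thus |(Z/2307Z)^*| = 1536.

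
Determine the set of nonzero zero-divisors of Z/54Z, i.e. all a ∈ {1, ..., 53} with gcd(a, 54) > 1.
An element a ∈ Z/54Z (with a ≠ 0) is a zero-divisor iff gcd(a, 54) > 1 (because a is a unit precisely when gcd(a, n) = 1, and in Z/nZ every nonzero, non-unit element is a zero-divisor). Scan a = 1, ..., 53 and keep those with gcd(a, 54) > 1:
  gcd(2, 54) = 2, gcd(3, 54) = 3, gcd(4, 54) = 2, gcd(6, 54) = 6, gcd(8, 54) = 2, gcd(9, 54) = 9, gcd(10, 54) = 2, gcd(12, 54) = 6, gcd(14, 54) = 2, gcd(15, 54) = 3, gcd(16, 54) = 2, gcd(18, 54) = 18, gcd(20, 54) = 2, gcd(21, 54) = 3, gcd(22, 54) = 2, gcd(24, 54) = 6, gcd(26, 54) = 2, gcd(27, 54) = 27, gcd(28, 54) = 2, gcd(30, 54) = 6, gcd(32, 54) = 2, gcd(33, 54) = 3, gcd(34, 54) = 2, gcd(36, 54) = 18, gcd(38, 54) = 2, gcd(39, 54) = 3, gcd(40, 54) = 2, gcd(42, 54) = 6, gcd(44, 54) = 2, gcd(45, 54) = 9, gcd(46, 54) = 2, gcd(48, 54) = 6, gcd(50, 54) = 2, gcd(51, 54) = 3, gcd(52, 54) = 2.
All other a ∈ {1, ..., 53} have gcd(a, 54) = 1 and are units. So the nonzero zero-divisors are exactly the 35 values of a appearing in this scan.

Final answer: nonzero zero-divisors of Z/54Z = {2, 3, 4, 6, 8, 9, 10, 12, 14, 15, 16, 18, 20, 21, 22, 24, 26, 27, 28, 30, 32, 33, 34, 36, 38, 39, 40, 42, 44, 45, 46, 48, 50, 51, 52}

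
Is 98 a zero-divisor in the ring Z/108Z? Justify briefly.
YES

gcd(98, 108) = 2 > 1, so 98 is not a unit in Z/108Z. In Z/nZ every nonzero non-unit is a zero-divisor: explicitly, take b = 108/gcd = 54 ≠ 0 (mod 108); then 98·54 = 5292 = 49·108, i.e. 98·54 ≡ 0 (mod 108). So 98 is a zero-divisor.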